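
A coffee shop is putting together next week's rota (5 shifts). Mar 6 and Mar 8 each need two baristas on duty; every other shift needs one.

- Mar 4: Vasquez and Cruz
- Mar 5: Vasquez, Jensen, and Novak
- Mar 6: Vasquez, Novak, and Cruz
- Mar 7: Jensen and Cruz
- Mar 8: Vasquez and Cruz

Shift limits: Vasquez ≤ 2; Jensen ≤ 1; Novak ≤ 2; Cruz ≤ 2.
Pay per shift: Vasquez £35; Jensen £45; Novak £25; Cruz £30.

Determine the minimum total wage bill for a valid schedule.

Mar 8 can only be covered by Vasquez and Cruz, so that assignment is forced.
Picking the cheapest available barista for each shift independently would cost £205, but that ignores the shift limits.
An optimal schedule: Mar 4→Vasquez, Mar 5→Novak, Mar 6→Novak+Cruz, Mar 7→Jensen, Mar 8→Vasquez+Cruz.
Total: 35 + 25 + 25 + 30 + 45 + 35 + 30 = £225.

£225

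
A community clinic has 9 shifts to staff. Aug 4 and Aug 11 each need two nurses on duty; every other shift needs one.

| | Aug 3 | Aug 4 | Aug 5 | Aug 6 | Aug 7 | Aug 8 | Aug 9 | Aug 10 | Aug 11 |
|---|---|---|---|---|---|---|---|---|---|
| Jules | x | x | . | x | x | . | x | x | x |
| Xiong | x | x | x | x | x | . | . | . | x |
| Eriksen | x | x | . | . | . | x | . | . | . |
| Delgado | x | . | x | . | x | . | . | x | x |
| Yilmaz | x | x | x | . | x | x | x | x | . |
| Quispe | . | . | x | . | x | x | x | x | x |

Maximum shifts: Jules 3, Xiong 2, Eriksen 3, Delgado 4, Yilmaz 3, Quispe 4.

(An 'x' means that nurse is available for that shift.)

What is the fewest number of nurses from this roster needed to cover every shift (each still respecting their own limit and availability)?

4

11 slots to fill and no one can take more than 4, so at least ⌈11/4⌉ = 3 nurses are needed.
No set of 3 nurses can cover every shift (each such set leaves at least one shift with no one available or exceeds a cap).
Jules, Xiong, Eriksen, and Delgado alone can cover everything: Aug 3→Eriksen, Aug 4→Jules+Eriksen, Aug 5→Xiong, Aug 6→Jules, Aug 7→Delgado, Aug 8→Eriksen, Aug 9→Jules, Aug 10→Delgado, Aug 11→Xiong+Delgado.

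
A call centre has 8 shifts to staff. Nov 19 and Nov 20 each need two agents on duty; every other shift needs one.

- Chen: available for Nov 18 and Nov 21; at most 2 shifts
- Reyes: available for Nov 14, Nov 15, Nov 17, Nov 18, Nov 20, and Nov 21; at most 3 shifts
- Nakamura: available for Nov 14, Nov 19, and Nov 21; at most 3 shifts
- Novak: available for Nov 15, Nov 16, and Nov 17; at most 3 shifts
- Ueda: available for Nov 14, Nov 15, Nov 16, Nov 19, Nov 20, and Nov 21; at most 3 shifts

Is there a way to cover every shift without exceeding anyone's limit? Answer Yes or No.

Yes

Nov 19 can only be covered by Nakamura and Ueda, so that assignment is forced.
Nov 20 can only be covered by Reyes and Ueda, so that assignment is forced.
One valid schedule: Nov 14→Reyes, Nov 15→Novak, Nov 16→Novak, Nov 17→Reyes, Nov 18→Chen, Nov 19→Nakamura+Ueda, Nov 20→Reyes+Ueda, Nov 21→Chen.
Loads: Chen 2/2, Reyes 3/3, Nakamura 1/3, Novak 2/3, Ueda 2/3 — all within limits.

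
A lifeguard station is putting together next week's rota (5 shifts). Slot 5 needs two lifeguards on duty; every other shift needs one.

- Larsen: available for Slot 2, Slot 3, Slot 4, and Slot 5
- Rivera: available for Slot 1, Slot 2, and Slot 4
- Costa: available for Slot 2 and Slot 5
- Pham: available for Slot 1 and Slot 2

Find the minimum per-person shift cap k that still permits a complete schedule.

With 4 lifeguards and 6 worker-slots to fill, someone must work at least ⌈6/4⌉ = 2 shifts, so k ≥ 2.
k = 2 works: Slot 1→Rivera, Slot 2→Costa, Slot 3→Larsen, Slot 4→Rivera, Slot 5→Larsen+Costa.
Loads: Larsen 2, Rivera 2, Costa 2, Pham 0 — all ≤ 2.

2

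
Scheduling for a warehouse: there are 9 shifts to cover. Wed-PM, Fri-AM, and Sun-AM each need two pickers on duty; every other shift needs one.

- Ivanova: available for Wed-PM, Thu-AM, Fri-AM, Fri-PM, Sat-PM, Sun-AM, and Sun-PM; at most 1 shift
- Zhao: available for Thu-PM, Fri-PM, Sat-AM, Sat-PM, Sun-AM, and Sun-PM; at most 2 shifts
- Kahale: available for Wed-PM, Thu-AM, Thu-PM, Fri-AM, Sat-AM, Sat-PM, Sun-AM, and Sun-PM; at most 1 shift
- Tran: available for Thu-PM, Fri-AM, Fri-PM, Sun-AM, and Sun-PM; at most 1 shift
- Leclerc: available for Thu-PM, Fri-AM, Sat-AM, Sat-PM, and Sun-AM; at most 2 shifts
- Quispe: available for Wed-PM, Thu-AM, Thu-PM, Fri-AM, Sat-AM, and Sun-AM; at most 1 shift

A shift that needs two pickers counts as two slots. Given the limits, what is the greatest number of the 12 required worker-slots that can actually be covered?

Total capacity across all pickers is 1+2+1+1+2+1 = 8, and 12 slots are needed, so at most 8 can be filled.
An assignment achieving 8: Wed-PM→Ivanova+Kahale, Thu-AM→Quispe, Thu-PM→Leclerc, Fri-PM→Zhao, Sat-AM→Zhao, Sat-PM→Leclerc, Sun-PM→Tran.
Loads: Ivanova 1/1, Zhao 2/2, Kahale 1/1, Tran 1/1, Leclerc 2/2, Quispe 1/1.

8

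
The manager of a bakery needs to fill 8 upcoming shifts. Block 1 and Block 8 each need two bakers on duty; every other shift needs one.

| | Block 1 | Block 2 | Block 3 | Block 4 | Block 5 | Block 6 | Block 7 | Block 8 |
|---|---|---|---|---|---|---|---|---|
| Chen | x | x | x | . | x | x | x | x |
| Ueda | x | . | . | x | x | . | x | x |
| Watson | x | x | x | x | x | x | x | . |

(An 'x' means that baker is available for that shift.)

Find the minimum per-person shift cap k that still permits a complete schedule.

With 3 bakers and 10 worker-slots to fill, someone must work at least ⌈10/3⌉ = 4 shifts, so k ≥ 4.
k = 4 works: Block 1→Ueda+Watson, Block 2→Chen, Block 3→Chen, Block 4→Ueda, Block 5→Ueda, Block 6→Chen, Block 7→Watson, Block 8→Chen+Ueda.
Loads: Chen 4, Ueda 4, Watson 2 — all ≤ 4.

4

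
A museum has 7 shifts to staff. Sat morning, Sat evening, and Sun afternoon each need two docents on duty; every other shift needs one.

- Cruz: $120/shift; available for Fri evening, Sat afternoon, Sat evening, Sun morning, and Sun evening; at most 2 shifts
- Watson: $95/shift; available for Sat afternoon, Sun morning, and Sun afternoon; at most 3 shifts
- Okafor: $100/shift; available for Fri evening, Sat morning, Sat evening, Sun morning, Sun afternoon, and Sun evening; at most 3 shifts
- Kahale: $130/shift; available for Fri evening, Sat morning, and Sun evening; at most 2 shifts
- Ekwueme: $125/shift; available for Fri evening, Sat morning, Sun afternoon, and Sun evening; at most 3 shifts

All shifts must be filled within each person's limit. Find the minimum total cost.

Sat evening can only be covered by Cruz and Okafor, so that assignment is forced.
Picking the cheapest available docent for each shift independently would cost $1030, but that ignores the shift limits.
An optimal schedule: Fri evening→Cruz, Sat morning→Okafor+Ekwueme, Sat afternoon→Watson, Sat evening→Okafor+Cruz, Sun morning→Watson, Sun afternoon→Watson+Okafor, Sun evening→Ekwueme.
Total: 120 + 100 + 125 + 95 + 100 + 120 + 95 + 95 + 100 + 125 = $1075.

$1075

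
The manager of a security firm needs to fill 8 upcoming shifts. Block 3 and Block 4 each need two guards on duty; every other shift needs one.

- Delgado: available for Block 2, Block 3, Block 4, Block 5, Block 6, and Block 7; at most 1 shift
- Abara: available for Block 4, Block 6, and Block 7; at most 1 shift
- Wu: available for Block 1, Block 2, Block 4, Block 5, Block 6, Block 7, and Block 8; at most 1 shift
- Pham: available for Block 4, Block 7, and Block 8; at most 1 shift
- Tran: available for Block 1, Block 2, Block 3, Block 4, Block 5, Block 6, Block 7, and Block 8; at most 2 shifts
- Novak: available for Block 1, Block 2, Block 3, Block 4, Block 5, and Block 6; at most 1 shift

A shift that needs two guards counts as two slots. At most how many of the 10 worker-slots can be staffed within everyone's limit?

7

Total capacity across all guards is 1+1+1+1+2+1 = 7, and 10 slots are needed, so at most 7 can be filled.
An assignment achieving 7: Block 1→Wu, Block 2→Tran, Block 3→Delgado+Tran, Block 5→Novak, Block 6→Abara, Block 8→Pham.
Loads: Delgado 1/1, Abara 1/1, Wu 1/1, Pham 1/1, Tran 2/2, Novak 1/1.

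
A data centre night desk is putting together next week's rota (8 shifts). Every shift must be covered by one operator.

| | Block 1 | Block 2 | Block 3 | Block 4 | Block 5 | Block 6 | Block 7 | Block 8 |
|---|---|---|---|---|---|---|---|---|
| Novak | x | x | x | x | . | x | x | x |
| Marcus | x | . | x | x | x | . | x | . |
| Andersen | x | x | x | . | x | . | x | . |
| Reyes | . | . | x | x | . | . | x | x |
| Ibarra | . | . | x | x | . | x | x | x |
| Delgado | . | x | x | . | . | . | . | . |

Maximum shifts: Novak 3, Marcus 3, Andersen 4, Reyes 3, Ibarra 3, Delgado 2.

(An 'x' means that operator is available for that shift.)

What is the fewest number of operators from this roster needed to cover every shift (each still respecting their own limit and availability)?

8 slots to fill and no one can take more than 4, so at least ⌈8/4⌉ = 2 operators are needed.
Any 2 operators together have capacity at most 4+3 = 7 < 8 slots, so 2 can never suffice.
Novak, Marcus, and Andersen alone can cover everything: Block 1→Marcus, Block 2→Novak, Block 3→Andersen, Block 4→Marcus, Block 5→Marcus, Block 6→Novak, Block 7→Andersen, Block 8→Novak.

3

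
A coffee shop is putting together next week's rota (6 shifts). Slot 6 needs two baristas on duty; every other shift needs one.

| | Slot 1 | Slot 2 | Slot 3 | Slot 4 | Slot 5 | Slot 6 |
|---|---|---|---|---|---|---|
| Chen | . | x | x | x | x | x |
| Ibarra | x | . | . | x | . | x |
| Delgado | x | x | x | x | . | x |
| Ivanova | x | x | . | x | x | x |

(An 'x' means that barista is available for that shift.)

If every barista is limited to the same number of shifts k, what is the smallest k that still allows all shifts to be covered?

2

With 4 baristas and 7 worker-slots to fill, someone must work at least ⌈7/4⌉ = 2 shifts, so k ≥ 2.
k = 2 works: Slot 1→Ibarra, Slot 2→Delgado, Slot 3→Chen, Slot 4→Ibarra, Slot 5→Chen, Slot 6→Delgado+Ivanova.
Loads: Chen 2, Ibarra 2, Delgado 2, Ivanova 1 — all ≤ 2.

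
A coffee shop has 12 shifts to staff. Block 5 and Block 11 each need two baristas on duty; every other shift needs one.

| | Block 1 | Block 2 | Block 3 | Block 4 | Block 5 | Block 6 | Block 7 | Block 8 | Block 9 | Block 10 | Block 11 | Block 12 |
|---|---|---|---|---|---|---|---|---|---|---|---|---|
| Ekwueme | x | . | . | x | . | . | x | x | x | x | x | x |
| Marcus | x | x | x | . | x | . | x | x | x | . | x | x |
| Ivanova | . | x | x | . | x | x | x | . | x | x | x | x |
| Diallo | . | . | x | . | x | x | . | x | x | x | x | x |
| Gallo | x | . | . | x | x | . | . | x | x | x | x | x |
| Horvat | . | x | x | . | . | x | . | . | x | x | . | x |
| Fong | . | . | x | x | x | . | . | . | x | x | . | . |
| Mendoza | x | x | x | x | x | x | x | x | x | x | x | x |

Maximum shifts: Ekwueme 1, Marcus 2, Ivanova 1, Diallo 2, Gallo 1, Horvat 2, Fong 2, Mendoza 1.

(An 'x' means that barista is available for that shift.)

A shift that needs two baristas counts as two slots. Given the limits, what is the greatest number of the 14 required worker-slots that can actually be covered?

12

Total capacity across all baristas is 1+2+1+2+1+2+2+1 = 12, and 14 slots are needed, so at most 12 can be filled.
An assignment achieving 12: Block 1→Ekwueme, Block 2→Marcus, Block 3→Diallo, Block 4→Gallo, Block 5→Fong+Mendoza, Block 6→Ivanova, Block 7→Marcus, Block 8→Diallo, Block 9→Fong, Block 10→Horvat, Block 12→Horvat.
Loads: Ekwueme 1/1, Marcus 2/2, Ivanova 1/1, Diallo 2/2, Gallo 1/1, Horvat 2/2, Fong 2/2, Mendoza 1/1.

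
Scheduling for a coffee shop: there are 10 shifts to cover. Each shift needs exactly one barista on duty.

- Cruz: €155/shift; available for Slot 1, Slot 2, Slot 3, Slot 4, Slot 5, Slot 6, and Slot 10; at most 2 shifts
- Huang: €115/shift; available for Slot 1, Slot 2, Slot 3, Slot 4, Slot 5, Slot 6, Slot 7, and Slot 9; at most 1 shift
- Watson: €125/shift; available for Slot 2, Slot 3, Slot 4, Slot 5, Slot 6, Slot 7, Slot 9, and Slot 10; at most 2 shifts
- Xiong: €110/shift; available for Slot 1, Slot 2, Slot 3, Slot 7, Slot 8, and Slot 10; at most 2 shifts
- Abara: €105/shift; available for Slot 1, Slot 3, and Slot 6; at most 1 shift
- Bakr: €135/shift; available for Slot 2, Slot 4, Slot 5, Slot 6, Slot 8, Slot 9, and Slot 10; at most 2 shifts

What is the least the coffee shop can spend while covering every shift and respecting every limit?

€1270

Picking the cheapest available barista for each shift independently would cost €1100, but that ignores the shift limits.
An optimal schedule: Slot 1→Cruz, Slot 2→Bakr, Slot 3→Abara, Slot 4→Cruz, Slot 5→Watson, Slot 6→Bakr, Slot 7→Huang, Slot 8→Xiong, Slot 9→Watson, Slot 10→Xiong.
Total: 155 + 135 + 105 + 155 + 125 + 135 + 115 + 110 + 125 + 110 = €1270.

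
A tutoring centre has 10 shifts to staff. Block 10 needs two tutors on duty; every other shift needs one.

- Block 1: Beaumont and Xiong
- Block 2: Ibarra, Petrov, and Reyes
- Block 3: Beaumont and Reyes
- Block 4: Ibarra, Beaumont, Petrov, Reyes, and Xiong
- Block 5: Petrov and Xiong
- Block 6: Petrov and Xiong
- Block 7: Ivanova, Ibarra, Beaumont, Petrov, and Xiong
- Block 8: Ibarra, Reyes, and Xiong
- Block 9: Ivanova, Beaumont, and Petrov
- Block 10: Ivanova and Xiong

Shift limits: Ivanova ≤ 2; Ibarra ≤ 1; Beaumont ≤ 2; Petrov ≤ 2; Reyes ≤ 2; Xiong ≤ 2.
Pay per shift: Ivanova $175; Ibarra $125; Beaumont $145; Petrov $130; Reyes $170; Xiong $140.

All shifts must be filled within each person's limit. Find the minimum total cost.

$1645

Block 10 can only be covered by Ivanova and Xiong, so that assignment is forced.
Picking the cheapest available tutor for each shift independently would cost $1490, but that ignores the shift limits.
An optimal schedule: Block 1→Beaumont, Block 2→Ibarra, Block 3→Beaumont, Block 4→Reyes, Block 5→Petrov, Block 6→Petrov, Block 7→Xiong, Block 8→Reyes, Block 9→Ivanova, Block 10→Ivanova+Xiong.
Total: 145 + 125 + 145 + 170 + 130 + 130 + 140 + 170 + 175 + 175 + 140 = $1645.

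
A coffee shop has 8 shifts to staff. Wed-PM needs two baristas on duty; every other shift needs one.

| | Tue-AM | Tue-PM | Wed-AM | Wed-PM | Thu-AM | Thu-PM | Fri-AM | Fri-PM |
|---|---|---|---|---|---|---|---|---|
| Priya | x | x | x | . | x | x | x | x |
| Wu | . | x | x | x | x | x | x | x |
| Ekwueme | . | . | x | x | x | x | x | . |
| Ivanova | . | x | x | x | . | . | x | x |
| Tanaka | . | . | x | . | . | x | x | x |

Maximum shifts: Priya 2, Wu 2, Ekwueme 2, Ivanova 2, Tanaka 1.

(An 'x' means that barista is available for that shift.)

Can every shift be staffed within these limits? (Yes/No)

Tue-AM can only be covered by Priya, so that assignment is forced.
One valid schedule: Tue-AM→Priya, Tue-PM→Priya, Wed-AM→Ivanova, Wed-PM→Wu+Ekwueme, Thu-AM→Wu, Thu-PM→Ekwueme, Fri-AM→Tanaka, Fri-PM→Ivanova.
Loads: Priya 2/2, Wu 2/2, Ekwueme 2/2, Ivanova 2/2, Tanaka 1/1 — all within limits.

Yes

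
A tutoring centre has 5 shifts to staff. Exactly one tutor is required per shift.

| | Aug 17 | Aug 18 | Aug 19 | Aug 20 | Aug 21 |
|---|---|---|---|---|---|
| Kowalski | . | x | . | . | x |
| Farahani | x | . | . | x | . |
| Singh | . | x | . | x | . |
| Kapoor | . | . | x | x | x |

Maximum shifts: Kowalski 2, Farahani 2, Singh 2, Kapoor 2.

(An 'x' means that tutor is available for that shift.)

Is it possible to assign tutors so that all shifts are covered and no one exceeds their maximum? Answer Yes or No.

Yes

Aug 17 can only be covered by Farahani, so that assignment is forced.
Aug 19 can only be covered by Kapoor, so that assignment is forced.
One valid schedule: Aug 17→Farahani, Aug 18→Kowalski, Aug 19→Kapoor, Aug 20→Farahani, Aug 21→Kowalski.
Loads: Kowalski 2/2, Farahani 2/2, Singh 0/2, Kapoor 1/2 — all within limits.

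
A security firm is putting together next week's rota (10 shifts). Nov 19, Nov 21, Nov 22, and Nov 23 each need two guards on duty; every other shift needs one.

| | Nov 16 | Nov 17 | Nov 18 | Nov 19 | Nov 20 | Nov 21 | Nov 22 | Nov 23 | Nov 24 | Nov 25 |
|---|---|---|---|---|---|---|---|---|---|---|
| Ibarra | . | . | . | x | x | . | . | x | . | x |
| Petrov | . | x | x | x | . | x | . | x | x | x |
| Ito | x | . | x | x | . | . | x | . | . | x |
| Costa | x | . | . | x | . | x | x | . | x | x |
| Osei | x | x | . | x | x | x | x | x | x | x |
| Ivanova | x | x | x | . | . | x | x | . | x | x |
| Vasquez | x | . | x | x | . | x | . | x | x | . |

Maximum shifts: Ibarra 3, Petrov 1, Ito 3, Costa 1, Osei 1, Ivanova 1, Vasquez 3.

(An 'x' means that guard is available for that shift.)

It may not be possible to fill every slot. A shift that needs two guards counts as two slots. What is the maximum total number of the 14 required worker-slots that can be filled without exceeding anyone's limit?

Total capacity across all guards is 3+1+3+1+1+1+3 = 13, and 14 slots are needed, so at most 13 can be filled.
An assignment achieving 13: Nov 16→Ito, Nov 17→Petrov, Nov 18→Ito, Nov 19→Ibarra+Vasquez, Nov 20→Ibarra, Nov 21→Ivanova+Vasquez, Nov 22→Ito+Costa, Nov 23→Ibarra+Osei, Nov 24→Vasquez.
Loads: Ibarra 3/3, Petrov 1/1, Ito 3/3, Costa 1/1, Osei 1/1, Ivanova 1/1, Vasquez 3/3.

13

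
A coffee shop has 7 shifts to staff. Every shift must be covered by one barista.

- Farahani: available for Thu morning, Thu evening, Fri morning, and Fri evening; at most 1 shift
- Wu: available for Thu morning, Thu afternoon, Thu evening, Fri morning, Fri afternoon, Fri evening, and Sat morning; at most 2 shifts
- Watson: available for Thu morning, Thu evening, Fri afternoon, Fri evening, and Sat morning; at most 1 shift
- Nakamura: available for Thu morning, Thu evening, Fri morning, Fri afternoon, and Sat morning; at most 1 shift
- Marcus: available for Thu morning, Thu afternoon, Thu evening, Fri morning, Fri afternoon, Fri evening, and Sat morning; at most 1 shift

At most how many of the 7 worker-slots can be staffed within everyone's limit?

Total capacity across all baristas is 1+2+1+1+1 = 6, and 7 slots are needed, so at most 6 can be filled.
An assignment achieving 6: Thu morning→Marcus, Thu afternoon→Wu, Fri morning→Farahani, Fri afternoon→Wu, Fri evening→Watson, Sat morning→Nakamura.
Loads: Farahani 1/1, Wu 2/2, Watson 1/1, Nakamura 1/1, Marcus 1/1.

6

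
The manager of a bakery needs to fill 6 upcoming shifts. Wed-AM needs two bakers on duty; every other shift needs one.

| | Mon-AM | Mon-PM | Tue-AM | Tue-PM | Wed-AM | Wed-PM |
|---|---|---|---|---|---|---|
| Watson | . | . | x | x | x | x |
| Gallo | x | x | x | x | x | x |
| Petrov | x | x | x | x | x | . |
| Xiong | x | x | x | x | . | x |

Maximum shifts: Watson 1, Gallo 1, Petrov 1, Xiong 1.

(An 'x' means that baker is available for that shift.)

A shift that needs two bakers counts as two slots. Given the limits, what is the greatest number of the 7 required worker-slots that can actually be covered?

Total capacity across all bakers is 1+1+1+1 = 4, and 7 slots are needed, so at most 4 can be filled.
An assignment achieving 4: Mon-AM→Gallo, Mon-PM→Petrov, Wed-AM→Watson, Wed-PM→Xiong.
Loads: Watson 1/1, Gallo 1/1, Petrov 1/1, Xiong 1/1.

4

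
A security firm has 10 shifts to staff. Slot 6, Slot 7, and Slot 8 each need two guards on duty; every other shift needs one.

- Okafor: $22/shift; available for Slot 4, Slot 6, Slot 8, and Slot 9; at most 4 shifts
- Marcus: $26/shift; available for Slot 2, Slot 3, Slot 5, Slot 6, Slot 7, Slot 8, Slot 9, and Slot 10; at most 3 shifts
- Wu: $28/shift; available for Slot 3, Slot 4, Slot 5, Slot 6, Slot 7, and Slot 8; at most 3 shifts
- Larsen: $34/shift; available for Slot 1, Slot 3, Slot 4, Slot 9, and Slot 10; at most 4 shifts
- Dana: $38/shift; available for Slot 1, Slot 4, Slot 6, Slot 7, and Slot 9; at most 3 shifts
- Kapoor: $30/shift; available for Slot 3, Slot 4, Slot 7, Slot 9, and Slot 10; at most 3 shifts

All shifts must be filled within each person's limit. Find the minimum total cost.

$344

Slot 2 can only be covered by Marcus, so that assignment is forced.
Picking the cheapest available guard for each shift independently would cost $332, but that ignores the shift limits.
An optimal schedule: Slot 1→Larsen, Slot 2→Marcus, Slot 3→Wu, Slot 4→Okafor, Slot 5→Marcus, Slot 6→Okafor+Wu, Slot 7→Wu+Kapoor, Slot 8→Okafor+Marcus, Slot 9→Okafor, Slot 10→Kapoor.
Total: 34 + 26 + 28 + 22 + 26 + 22 + 28 + 28 + 30 + 22 + 26 + 22 + 30 = $344.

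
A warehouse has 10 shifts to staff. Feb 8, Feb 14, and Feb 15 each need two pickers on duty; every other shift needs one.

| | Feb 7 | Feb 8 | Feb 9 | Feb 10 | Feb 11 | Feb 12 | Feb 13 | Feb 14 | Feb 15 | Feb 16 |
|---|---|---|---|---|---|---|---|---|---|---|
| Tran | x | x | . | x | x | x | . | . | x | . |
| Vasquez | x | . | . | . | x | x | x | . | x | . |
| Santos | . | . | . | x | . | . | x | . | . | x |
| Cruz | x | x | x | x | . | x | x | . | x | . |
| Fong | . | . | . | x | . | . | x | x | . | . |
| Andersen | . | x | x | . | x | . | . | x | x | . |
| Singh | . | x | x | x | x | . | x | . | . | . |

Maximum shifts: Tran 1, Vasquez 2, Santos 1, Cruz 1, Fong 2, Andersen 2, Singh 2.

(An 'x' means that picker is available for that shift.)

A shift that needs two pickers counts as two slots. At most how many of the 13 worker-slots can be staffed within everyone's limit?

Total capacity across all pickers is 1+2+1+1+2+2+2 = 11, and 13 slots are needed, so at most 11 can be filled.
An assignment achieving 11: Feb 7→Tran, Feb 8→Andersen+Singh, Feb 9→Cruz, Feb 10→Fong, Feb 11→Vasquez, Feb 12→Vasquez, Feb 13→Singh, Feb 14→Fong+Andersen, Feb 16→Santos.
Loads: Tran 1/1, Vasquez 2/2, Santos 1/1, Cruz 1/1, Fong 2/2, Andersen 2/2, Singh 2/2.

11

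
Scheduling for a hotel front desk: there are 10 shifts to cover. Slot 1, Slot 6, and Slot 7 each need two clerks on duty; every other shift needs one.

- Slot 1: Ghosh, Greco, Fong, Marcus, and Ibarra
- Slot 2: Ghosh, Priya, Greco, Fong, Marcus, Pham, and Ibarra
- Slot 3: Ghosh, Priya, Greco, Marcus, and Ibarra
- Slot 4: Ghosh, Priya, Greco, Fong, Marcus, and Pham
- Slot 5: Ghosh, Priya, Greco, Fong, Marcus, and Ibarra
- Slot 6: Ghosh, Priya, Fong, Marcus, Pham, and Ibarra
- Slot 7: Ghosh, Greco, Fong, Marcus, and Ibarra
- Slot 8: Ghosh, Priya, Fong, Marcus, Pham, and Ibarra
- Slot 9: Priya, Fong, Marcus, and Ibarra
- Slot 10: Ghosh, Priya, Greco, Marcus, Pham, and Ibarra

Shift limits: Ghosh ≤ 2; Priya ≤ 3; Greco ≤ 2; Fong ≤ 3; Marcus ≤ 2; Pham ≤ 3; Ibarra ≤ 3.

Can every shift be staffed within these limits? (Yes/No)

Yes

One valid schedule: Slot 1→Fong+Marcus, Slot 2→Greco, Slot 3→Ghosh, Slot 4→Ghosh, Slot 5→Priya, Slot 6→Fong+Pham, Slot 7→Fong+Marcus, Slot 8→Priya, Slot 9→Priya, Slot 10→Greco.
Loads: Ghosh 2/2, Priya 3/3, Greco 2/2, Fong 3/3, Marcus 2/2, Pham 1/3, Ibarra 0/3 — all within limits.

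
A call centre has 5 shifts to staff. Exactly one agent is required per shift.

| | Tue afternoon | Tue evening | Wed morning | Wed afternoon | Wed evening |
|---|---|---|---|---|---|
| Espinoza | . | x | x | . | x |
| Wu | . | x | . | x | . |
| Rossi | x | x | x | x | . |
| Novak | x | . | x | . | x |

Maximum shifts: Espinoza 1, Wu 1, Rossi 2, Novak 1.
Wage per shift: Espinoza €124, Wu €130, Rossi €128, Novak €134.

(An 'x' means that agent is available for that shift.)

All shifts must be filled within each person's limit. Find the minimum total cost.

€644

Picking the cheapest available agent for each shift independently would cost €628, but that ignores the shift limits.
An optimal schedule: Tue afternoon→Rossi, Tue evening→Rossi, Wed morning→Novak, Wed afternoon→Wu, Wed evening→Espinoza.
Total: 128 + 128 + 134 + 130 + 124 = €644.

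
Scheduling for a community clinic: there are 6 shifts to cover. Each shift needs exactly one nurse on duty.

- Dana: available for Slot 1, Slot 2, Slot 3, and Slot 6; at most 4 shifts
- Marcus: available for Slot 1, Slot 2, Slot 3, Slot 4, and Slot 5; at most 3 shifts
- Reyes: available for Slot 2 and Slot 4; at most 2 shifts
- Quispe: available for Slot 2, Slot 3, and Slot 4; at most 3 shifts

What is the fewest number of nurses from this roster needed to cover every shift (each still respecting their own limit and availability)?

6 slots to fill and no one can take more than 4, so at least ⌈6/4⌉ = 2 nurses are needed.
Dana and Marcus alone can cover everything: Slot 1→Dana, Slot 2→Dana, Slot 3→Dana, Slot 4→Marcus, Slot 5→Marcus, Slot 6→Dana.

2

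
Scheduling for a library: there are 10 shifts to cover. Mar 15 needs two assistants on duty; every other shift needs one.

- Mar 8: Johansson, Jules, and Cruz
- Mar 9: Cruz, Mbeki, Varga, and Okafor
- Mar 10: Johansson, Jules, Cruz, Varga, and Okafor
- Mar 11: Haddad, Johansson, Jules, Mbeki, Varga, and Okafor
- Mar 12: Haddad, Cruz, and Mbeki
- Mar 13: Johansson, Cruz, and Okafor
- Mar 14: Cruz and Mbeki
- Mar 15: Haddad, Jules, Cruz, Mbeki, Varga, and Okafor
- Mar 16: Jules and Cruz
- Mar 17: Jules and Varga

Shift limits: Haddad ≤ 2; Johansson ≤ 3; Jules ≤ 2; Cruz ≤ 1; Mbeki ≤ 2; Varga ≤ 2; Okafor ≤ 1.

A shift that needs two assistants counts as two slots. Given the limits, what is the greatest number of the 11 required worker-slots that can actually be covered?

11

Total capacity across all assistants is 2+3+2+1+2+2+1 = 13, and 11 slots are needed, so at most 11 can be filled.
An assignment achieving 11: Mar 8→Johansson, Mar 9→Mbeki, Mar 10→Johansson, Mar 11→Haddad, Mar 12→Haddad, Mar 13→Johansson, Mar 14→Cruz, Mar 15→Mbeki+Varga, Mar 16→Jules, Mar 17→Jules.
Loads: Haddad 2/2, Johansson 3/3, Jules 2/2, Cruz 1/1, Mbeki 2/2, Varga 1/2, Okafor 0/1.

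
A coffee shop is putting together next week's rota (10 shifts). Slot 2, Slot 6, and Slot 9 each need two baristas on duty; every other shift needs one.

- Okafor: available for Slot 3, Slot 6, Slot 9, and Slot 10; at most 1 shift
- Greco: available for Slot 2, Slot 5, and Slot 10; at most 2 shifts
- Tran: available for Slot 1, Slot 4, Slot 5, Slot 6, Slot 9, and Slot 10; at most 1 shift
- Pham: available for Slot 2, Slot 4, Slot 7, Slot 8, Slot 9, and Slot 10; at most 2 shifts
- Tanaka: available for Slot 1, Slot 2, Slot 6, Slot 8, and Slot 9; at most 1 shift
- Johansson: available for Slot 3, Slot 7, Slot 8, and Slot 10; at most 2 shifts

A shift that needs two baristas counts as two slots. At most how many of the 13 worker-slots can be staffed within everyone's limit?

Total capacity across all baristas is 1+2+1+2+1+2 = 9, and 13 slots are needed, so at most 9 can be filled.
An assignment achieving 9: Slot 1→Tran, Slot 2→Greco+Tanaka, Slot 3→Okafor, Slot 4→Pham, Slot 5→Greco, Slot 7→Pham, Slot 8→Johansson, Slot 10→Johansson.
Loads: Okafor 1/1, Greco 2/2, Tran 1/1, Pham 2/2, Tanaka 1/1, Johansson 2/2.

9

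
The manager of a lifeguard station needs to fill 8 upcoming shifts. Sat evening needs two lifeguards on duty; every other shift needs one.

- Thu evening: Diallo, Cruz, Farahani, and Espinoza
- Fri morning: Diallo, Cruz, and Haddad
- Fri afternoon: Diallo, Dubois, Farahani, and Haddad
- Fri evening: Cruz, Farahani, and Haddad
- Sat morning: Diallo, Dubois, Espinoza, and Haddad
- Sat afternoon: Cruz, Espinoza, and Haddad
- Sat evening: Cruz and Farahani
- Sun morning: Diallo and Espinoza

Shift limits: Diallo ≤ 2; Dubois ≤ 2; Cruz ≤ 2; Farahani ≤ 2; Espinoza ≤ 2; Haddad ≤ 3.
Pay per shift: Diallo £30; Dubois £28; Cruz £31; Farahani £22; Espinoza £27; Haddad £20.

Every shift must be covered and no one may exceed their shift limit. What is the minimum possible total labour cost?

£217

Sat evening can only be covered by Cruz and Farahani, so that assignment is forced.
Picking the cheapest available lifeguard for each shift independently would cost £202, but that ignores the shift limits.
An optimal schedule: Thu evening→Farahani, Fri morning→Haddad, Fri afternoon→Dubois, Fri evening→Haddad, Sat morning→Espinoza, Sat afternoon→Haddad, Sat evening→Farahani+Cruz, Sun morning→Espinoza.
Total: 22 + 20 + 28 + 20 + 27 + 20 + 22 + 31 + 27 = £217.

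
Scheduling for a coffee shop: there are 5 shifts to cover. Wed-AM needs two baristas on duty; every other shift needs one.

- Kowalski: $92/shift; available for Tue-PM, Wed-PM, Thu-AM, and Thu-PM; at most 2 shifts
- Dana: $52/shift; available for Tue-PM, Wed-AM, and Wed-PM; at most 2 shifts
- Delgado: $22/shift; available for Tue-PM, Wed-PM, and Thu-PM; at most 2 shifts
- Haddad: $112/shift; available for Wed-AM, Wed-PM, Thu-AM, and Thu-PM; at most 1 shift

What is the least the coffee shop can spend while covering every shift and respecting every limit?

Wed-AM can only be covered by Dana and Haddad, so that assignment is forced.
Picking the cheapest available barista for each shift independently would cost $322, but that ignores the shift limits.
An optimal schedule: Tue-PM→Delgado, Wed-AM→Dana+Haddad, Wed-PM→Dana, Thu-AM→Kowalski, Thu-PM→Delgado.
Total: 22 + 52 + 112 + 52 + 92 + 22 = $352.

$352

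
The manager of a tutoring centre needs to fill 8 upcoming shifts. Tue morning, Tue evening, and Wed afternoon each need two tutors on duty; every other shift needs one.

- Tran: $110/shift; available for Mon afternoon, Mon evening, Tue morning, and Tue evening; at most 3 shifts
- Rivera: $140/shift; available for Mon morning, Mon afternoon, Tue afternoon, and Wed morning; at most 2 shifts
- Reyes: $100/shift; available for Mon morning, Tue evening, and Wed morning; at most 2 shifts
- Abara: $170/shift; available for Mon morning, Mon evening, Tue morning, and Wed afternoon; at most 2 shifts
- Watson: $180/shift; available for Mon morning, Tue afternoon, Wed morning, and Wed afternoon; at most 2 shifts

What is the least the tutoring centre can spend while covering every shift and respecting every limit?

$1510

Tue morning can only be covered by Tran and Abara, so that assignment is forced.
Tue evening can only be covered by Tran and Reyes, so that assignment is forced.
Wed afternoon can only be covered by Abara and Watson, so that assignment is forced.
Picking the cheapest available tutor for each shift independently would cost $1400, but that ignores the shift limits.
An optimal schedule: Mon morning→Watson, Mon afternoon→Rivera, Mon evening→Tran, Tue morning→Tran+Abara, Tue afternoon→Rivera, Tue evening→Tran+Reyes, Wed morning→Reyes, Wed afternoon→Abara+Watson.
Total: 180 + 140 + 110 + 110 + 170 + 140 + 110 + 100 + 100 + 170 + 180 = $1510.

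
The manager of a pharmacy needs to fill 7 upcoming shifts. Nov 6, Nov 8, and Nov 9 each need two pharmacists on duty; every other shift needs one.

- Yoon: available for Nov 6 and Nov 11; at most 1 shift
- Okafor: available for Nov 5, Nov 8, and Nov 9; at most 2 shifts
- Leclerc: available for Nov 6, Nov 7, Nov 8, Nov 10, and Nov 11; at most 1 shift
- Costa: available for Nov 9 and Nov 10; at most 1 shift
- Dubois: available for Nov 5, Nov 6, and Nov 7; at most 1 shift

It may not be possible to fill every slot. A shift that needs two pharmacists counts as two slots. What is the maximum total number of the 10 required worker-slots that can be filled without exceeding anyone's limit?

6

Total capacity across all pharmacists is 1+2+1+1+1 = 6, and 10 slots are needed, so at most 6 can be filled.
An assignment achieving 6: Nov 5→Okafor, Nov 6→Dubois, Nov 7→Leclerc, Nov 8→Okafor, Nov 9→Costa, Nov 11→Yoon.
Loads: Yoon 1/1, Okafor 2/2, Leclerc 1/1, Costa 1/1, Dubois 1/1.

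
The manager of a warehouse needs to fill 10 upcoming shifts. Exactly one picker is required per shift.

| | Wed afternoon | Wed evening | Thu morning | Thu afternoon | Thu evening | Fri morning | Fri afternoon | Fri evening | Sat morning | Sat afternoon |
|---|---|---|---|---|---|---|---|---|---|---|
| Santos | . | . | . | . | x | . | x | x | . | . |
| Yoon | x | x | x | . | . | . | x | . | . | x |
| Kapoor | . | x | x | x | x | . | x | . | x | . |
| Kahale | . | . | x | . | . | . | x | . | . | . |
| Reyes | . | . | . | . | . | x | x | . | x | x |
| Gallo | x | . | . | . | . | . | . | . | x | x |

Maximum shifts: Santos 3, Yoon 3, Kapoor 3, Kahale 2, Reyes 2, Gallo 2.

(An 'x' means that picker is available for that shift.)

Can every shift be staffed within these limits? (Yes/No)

Yes

Thu afternoon can only be covered by Kapoor, so that assignment is forced.
Fri morning can only be covered by Reyes, so that assignment is forced.
Fri evening can only be covered by Santos, so that assignment is forced.
One valid schedule: Wed afternoon→Yoon, Wed evening→Yoon, Thu morning→Yoon, Thu afternoon→Kapoor, Thu evening→Santos, Fri morning→Reyes, Fri afternoon→Santos, Fri evening→Santos, Sat morning→Kapoor, Sat afternoon→Reyes.
Loads: Santos 3/3, Yoon 3/3, Kapoor 2/3, Kahale 0/2, Reyes 2/2, Gallo 0/2 — all within limits.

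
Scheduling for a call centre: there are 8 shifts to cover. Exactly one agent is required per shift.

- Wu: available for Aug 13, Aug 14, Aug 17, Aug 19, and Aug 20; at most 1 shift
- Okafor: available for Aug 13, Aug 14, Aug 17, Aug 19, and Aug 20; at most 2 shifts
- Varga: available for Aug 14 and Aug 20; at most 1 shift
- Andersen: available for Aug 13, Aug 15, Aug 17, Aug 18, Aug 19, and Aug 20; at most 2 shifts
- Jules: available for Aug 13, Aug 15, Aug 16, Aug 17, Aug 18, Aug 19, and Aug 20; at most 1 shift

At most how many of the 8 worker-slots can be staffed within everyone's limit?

Total capacity across all agents is 1+2+1+2+1 = 7, and 8 slots are needed, so at most 7 can be filled.
An assignment achieving 7: Aug 13→Okafor, Aug 14→Wu, Aug 15→Andersen, Aug 16→Jules, Aug 17→Okafor, Aug 18→Andersen, Aug 20→Varga.
Loads: Wu 1/1, Okafor 2/2, Varga 1/1, Andersen 2/2, Jules 1/1.

7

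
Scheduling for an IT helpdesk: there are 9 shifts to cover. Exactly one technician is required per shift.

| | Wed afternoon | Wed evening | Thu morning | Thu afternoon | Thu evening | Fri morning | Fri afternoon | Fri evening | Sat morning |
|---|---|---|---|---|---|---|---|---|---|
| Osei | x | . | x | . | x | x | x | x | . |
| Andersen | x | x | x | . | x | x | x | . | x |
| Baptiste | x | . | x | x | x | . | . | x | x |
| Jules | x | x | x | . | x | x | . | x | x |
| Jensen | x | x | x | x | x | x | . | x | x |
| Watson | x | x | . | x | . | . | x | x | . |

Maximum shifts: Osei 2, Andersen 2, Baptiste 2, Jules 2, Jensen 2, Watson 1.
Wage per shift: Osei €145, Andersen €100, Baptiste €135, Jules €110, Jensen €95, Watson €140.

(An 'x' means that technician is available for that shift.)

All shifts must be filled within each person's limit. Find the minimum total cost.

€1020

Picking the cheapest available technician for each shift independently would cost €860, but that ignores the shift limits.
An optimal schedule: Wed afternoon→Watson, Wed evening→Jensen, Thu morning→Jules, Thu afternoon→Jensen, Thu evening→Baptiste, Fri morning→Andersen, Fri afternoon→Andersen, Fri evening→Baptiste, Sat morning→Jules.
Total: 140 + 95 + 110 + 95 + 135 + 100 + 100 + 135 + 110 = €1020.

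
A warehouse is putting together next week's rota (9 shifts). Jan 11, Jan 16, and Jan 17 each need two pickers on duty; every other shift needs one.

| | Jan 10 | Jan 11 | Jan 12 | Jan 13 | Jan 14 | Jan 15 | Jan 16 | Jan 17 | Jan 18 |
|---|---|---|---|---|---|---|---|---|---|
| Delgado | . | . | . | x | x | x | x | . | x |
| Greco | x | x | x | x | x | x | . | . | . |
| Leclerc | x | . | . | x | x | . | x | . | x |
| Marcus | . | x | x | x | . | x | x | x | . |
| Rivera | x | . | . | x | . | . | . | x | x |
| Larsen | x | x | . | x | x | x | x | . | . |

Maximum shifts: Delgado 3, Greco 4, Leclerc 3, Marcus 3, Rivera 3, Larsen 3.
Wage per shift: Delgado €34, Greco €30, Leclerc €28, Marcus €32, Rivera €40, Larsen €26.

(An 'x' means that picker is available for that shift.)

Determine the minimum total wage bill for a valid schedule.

Jan 17 can only be covered by Marcus and Rivera, so that assignment is forced.
Picking the cheapest available picker for each shift independently would cost €344, but that ignores the shift limits.
An optimal schedule: Jan 10→Larsen, Jan 11→Larsen+Greco, Jan 12→Greco, Jan 13→Greco, Jan 14→Leclerc, Jan 15→Greco, Jan 16→Larsen+Leclerc, Jan 17→Marcus+Rivera, Jan 18→Leclerc.
Total: 26 + 26 + 30 + 30 + 30 + 28 + 30 + 26 + 28 + 32 + 40 + 28 = €354.

€354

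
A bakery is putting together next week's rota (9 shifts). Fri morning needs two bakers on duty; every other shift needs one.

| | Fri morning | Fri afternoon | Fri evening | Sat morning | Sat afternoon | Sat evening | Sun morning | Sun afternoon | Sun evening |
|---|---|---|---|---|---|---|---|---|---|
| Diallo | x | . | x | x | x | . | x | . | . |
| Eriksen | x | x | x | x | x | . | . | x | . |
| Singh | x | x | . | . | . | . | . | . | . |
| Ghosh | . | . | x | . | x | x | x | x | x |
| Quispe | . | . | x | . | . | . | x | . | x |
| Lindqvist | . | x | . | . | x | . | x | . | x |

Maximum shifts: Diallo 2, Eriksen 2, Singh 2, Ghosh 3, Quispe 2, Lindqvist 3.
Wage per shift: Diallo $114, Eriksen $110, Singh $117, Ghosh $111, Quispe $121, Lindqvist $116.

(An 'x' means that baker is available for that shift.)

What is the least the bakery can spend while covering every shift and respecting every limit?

$1129

Sat evening can only be covered by Ghosh, so that assignment is forced.
Picking the cheapest available baker for each shift independently would cost $1107, but that ignores the shift limits.
An optimal schedule: Fri morning→Eriksen+Diallo, Fri afternoon→Lindqvist, Fri evening→Diallo, Sat morning→Eriksen, Sat afternoon→Lindqvist, Sat evening→Ghosh, Sun morning→Lindqvist, Sun afternoon→Ghosh, Sun evening→Ghosh.
Total: 110 + 114 + 116 + 114 + 110 + 116 + 111 + 116 + 111 + 111 = $1129.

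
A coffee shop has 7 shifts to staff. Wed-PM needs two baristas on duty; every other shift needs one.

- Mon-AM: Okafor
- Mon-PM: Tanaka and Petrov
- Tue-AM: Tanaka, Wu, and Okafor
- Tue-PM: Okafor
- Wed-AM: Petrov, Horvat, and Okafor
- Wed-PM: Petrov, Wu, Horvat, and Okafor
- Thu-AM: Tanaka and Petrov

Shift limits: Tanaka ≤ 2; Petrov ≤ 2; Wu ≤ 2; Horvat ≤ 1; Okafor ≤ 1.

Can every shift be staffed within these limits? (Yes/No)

Total capacity is 8 and 8 slots are needed, so capacity alone doesn't rule it out.
Shifts {Mon-AM, Tue-PM} need 2 worker-slots in total, but the baristas available for any of those shifts (Okafor) can supply at most 1 among them. So no valid schedule exists.

No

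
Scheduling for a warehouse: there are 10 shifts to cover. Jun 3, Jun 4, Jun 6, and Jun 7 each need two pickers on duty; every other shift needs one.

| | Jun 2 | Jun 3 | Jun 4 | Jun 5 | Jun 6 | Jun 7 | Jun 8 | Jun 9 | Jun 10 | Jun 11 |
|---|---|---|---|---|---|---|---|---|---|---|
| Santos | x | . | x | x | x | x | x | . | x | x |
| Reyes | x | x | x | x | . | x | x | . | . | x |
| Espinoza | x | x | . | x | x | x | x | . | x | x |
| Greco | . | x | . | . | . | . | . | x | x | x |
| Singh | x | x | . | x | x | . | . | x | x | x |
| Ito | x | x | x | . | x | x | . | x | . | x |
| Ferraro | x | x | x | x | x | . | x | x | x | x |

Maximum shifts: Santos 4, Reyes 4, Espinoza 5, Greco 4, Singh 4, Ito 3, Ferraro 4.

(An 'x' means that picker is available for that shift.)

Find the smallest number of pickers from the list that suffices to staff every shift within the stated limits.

4

14 slots to fill and no one can take more than 5, so at least ⌈14/5⌉ = 3 pickers are needed.
Any 3 pickers together have capacity at most 5+4+4 = 13 < 14 slots, so 3 can never suffice.
Santos, Reyes, Espinoza, and Greco alone can cover everything: Jun 2→Santos, Jun 3→Reyes+Espinoza, Jun 4→Santos+Reyes, Jun 5→Santos, Jun 6→Santos+Espinoza, Jun 7→Reyes+Espinoza, Jun 8→Reyes, Jun 9→Greco, Jun 10→Espinoza, Jun 11→Espinoza.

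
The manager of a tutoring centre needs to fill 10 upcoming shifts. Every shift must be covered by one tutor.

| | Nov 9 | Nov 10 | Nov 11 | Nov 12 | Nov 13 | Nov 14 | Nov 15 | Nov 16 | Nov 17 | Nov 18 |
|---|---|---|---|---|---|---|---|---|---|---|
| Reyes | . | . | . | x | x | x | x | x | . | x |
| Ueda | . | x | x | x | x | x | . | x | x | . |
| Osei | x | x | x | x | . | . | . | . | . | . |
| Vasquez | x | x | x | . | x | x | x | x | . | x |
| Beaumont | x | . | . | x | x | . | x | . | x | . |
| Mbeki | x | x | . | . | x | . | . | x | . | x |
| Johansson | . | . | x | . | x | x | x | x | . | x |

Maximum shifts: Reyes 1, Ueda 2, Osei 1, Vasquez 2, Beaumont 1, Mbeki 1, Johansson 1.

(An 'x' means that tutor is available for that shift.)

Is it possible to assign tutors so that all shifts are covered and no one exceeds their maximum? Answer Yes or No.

Total capacity is 1+2+1+2+1+1+1 = 9 but 10 worker-slots are needed — infeasible.

No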